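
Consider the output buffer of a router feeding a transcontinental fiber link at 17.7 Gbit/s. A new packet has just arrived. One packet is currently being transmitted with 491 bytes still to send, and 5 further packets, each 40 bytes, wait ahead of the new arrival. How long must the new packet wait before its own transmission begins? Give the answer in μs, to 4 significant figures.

0.3123 μs

Each queued packet: L/R = 320/17700000000 = 0.0180791 μs.
5 queued → 0.0903955 μs.
Plus remaining 3928 bits of current packet: 0.221921 μs.
Queuing delay = 0.3123 μs.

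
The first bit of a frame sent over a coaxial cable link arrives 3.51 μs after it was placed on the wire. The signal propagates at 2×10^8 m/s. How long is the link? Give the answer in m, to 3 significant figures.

d = s × t_prop = 200000000 × 3.51e-06 = 702 m.

702 m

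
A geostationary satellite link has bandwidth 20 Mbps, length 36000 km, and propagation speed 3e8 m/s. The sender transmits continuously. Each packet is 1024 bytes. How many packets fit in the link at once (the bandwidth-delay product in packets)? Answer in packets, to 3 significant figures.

Propagation delay = 36000000 / 300000000 = 0.12 s.
BDP = R × t_prop = 20000000 × 0.12 = 2400000 bits.
In packets of 8192 bits: 293 packets.

293 packets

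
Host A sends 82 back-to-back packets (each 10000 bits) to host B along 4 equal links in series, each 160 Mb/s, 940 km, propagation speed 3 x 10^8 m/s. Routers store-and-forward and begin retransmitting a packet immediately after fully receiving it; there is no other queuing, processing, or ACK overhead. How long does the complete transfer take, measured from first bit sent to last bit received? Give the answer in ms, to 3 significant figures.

Per-hop transmission t_tx = L/R = 10000/160000000 = 0.0625 ms.
Per-hop propagation t_prop = 940000/300000000 = 3.13333 ms.
Pipeline fill: first packet needs 4·t_tx to clear all hops; remaining 81 packets each add one t_tx.
Total = (4+82-1)·t_tx + 4·t_prop = 85·0.0625 + 4·3.13333 = 17.8 ms.

17.8 ms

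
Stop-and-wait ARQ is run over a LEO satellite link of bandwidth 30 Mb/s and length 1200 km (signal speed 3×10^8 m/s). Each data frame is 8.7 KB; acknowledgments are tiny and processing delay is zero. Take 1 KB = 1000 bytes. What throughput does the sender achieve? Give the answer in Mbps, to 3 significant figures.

t_tx = L/R = 69600/30000000 = 0.00232 s.
t_prop = 1200000/300000000 = 0.004 s; RTT = 0.008 s.
Cycle = t_tx + RTT = 0.01032 s.
Throughput = L / cycle = 69600 / 0.01032 = 6.74 Mbps.

6.74 Mbps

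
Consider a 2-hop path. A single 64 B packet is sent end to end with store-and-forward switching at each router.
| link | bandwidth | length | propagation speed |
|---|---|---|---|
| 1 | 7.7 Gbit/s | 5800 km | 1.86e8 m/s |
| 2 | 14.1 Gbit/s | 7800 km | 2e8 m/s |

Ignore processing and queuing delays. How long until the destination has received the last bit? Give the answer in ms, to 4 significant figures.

L = 64 × 8 = 512 bits.
Transmission delays (L/R per hop): 6.64935e-05, 3.63121e-05 ms; sum = 0.000102806 ms.
Propagation delays (d/s per hop): 31.1828, 39 ms; sum = 70.1828 ms.
End-to-end = 70.18 ms.

70.18 ms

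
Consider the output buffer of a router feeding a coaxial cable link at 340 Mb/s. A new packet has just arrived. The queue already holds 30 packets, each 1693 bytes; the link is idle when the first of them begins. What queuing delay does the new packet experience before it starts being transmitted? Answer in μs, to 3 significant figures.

Each queued packet: L/R = 13544/340000000 = 39.8353 μs.
30 queued → 1195.06 μs.
Queuing delay = 1200 μs.

1200 μs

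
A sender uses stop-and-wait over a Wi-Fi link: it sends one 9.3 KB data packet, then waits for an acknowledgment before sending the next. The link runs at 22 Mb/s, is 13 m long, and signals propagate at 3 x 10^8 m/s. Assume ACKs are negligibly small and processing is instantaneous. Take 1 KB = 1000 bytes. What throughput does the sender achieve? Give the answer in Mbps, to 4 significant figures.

t_tx = L/R = 74400/22000000 = 0.00338182 s.
t_prop = 13/300000000 = 4.33333e-08 s; RTT = 8.66667e-08 s.
Cycle = t_tx + RTT = 0.0033819 s.
Throughput = L / cycle = 74400 / 0.0033819 = 22.00 Mbps.

22.00 Mbps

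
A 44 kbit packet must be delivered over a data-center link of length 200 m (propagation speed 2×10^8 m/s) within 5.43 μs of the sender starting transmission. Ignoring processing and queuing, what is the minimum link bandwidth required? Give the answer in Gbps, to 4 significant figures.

Propagation delay = 200 / 200000000 = 1 μs.
Transmission budget = 5.43 − 1 = 4.43 μs.
R ≥ L / t_tx = 44000 bits / 4.43e-06 s = 9.932 Gbps.

9.932 Gbps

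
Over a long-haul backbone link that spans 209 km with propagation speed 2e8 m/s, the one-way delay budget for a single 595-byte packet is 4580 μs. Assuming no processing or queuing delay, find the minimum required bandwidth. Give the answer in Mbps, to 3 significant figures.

L = 4760 bits.
Propagation delay = 209000 / 200000000 = 1045 μs.
Transmission budget = 4580 − 1045 = 3535 μs.
R ≥ L / t_tx = 4760 bits / 0.003535 s = 1.35 Mbps.

1.35 Mbps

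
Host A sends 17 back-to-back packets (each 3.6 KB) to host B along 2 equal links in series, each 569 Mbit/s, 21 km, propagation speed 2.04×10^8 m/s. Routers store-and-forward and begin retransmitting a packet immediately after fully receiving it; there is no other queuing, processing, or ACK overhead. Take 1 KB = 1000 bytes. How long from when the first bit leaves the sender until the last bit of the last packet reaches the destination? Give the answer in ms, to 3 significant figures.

1.12 ms

Per-hop transmission t_tx = L/R = 28800/569000000 = 0.0506151 ms.
Per-hop propagation t_prop = 21000/204000000 = 0.102941 ms.
Pipeline fill: first packet needs 2·t_tx to clear all hops; remaining 16 packets each add one t_tx.
Total = (2+17-1)·t_tx + 2·t_prop = 18·0.0506151 + 2·0.102941 = 1.12 ms.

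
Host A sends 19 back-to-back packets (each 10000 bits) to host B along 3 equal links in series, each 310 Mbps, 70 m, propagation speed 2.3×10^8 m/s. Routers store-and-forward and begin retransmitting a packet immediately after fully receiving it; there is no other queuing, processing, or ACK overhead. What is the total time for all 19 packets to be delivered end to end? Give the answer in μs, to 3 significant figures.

678 μs

Per-hop transmission t_tx = L/R = 10000/310000000 = 32.2581 μs.
Per-hop propagation t_prop = 70/2.3e+08 = 0.304348 μs.
Pipeline fill: first packet needs 3·t_tx to clear all hops; remaining 18 packets each add one t_tx.
Total = (3+19-1)·t_tx + 3·t_prop = 21·32.2581 + 3·0.304348 = 678 μs.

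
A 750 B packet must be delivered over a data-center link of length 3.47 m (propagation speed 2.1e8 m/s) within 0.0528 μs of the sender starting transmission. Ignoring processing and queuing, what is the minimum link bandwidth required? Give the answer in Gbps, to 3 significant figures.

165 Gbps

L = 6000 bits.
Propagation delay = 3.47 / 210000000 = 0.0165238 μs.
Transmission budget = 0.0528 − 0.0165238 = 0.0362762 μs.
R ≥ L / t_tx = 6000 bits / 3.62762e-08 s = 165 Gbps.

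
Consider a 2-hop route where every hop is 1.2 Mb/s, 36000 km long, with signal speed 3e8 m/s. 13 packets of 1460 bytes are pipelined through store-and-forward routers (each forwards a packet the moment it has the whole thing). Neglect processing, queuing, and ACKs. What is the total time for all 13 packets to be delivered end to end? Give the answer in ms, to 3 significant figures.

376 ms

Per-hop transmission t_tx = L/R = 11680/1200000 = 9.73333 ms.
Per-hop propagation t_prop = 36000000/300000000 = 120 ms.
Pipeline fill: first packet needs 2·t_tx to clear all hops; remaining 12 packets each add one t_tx.
Total = (2+13-1)·t_tx + 2·t_prop = 14·9.73333 + 2·120 = 376 ms.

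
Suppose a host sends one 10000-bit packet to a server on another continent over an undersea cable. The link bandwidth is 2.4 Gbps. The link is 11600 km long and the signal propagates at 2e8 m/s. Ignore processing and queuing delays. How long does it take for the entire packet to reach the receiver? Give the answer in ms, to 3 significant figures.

Transmission delay = L/R = 10000 / 2400000000 = 0.00416667 ms.
Propagation delay = d/s = 11600000 m / 200000000 m/s = 58 ms.
Total = 58.0 ms.

58.0 ms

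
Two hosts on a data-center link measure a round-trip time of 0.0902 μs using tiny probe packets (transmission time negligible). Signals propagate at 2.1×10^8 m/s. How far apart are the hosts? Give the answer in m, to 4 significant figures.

One-way propagation = RTT/2 = 0.0451 μs.
d = s × t = 210000000 × 4.51e-08 = 9.471 m.

9.471 m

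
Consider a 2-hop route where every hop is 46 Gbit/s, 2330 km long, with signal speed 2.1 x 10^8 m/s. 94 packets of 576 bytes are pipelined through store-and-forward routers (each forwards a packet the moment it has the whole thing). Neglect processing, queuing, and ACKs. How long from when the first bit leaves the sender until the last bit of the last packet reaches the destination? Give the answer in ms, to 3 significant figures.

22.2 ms

Per-hop transmission t_tx = L/R = 4608/46000000000 = 0.000100174 ms.
Per-hop propagation t_prop = 2330000/210000000 = 11.0952 ms.
Pipeline fill: first packet needs 2·t_tx to clear all hops; remaining 93 packets each add one t_tx.
Total = (2+94-1)·t_tx + 2·t_prop = 95·0.000100174 + 2·11.0952 = 22.2 ms.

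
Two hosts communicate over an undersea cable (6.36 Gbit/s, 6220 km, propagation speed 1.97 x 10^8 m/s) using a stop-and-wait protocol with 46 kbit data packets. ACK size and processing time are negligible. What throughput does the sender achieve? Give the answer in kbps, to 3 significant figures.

728 kbps

t_tx = L/R = 46000/6360000000 = 7.2327e-06 s.
t_prop = 6220000/197000000 = 0.0315736 s; RTT = 0.0631472 s.
Cycle = t_tx + RTT = 0.0631544 s.
Throughput = L / cycle = 46000 / 0.0631544 = 728 kbps.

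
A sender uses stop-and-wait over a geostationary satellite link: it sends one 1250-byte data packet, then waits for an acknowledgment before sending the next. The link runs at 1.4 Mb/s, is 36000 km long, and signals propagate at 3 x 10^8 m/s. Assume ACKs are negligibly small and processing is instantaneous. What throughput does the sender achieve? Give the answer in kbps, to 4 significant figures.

t_tx = L/R = 10000/1400000 = 0.00714286 s.
t_prop = 36000000/300000000 = 0.12 s; RTT = 0.24 s.
Cycle = t_tx + RTT = 0.247143 s.
Throughput = L / cycle = 10000 / 0.247143 = 40.46 kbps.

40.46 kbps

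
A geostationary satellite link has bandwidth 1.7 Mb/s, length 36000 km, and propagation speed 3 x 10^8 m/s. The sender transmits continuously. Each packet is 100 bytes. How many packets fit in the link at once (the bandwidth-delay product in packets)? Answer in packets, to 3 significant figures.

Propagation delay = 36000000 / 300000000 = 0.12 s.
BDP = R × t_prop = 1700000 × 0.12 = 204000 bits.
In packets of 800 bits: 255 packets.

255 packets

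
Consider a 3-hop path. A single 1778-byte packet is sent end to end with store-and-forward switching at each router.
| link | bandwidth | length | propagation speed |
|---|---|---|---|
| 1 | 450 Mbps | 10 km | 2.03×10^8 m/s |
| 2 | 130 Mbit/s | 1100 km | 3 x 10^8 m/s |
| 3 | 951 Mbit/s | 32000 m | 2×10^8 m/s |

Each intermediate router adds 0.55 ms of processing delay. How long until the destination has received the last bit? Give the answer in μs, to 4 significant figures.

L = 1778 × 8 = 14224 bits.
Transmission delays (L/R per hop): 31.6089, 109.415, 14.9569 μs; sum = 155.981 μs.
Propagation delays (d/s per hop): 49.2611, 3666.67, 160 μs; sum = 3875.93 μs.
Processing at 2 router(s): 2 × 0.55 ms = 1100 μs.
End-to-end = 5132 μs.

5132 μs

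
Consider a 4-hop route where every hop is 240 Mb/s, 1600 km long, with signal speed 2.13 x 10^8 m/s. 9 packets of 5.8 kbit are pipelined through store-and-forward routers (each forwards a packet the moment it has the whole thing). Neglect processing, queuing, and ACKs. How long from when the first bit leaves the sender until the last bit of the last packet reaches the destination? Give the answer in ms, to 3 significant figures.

30.3 ms

Per-hop transmission t_tx = L/R = 5800/240000000 = 0.0241667 ms.
Per-hop propagation t_prop = 1600000/213000000 = 7.51174 ms.
Pipeline fill: first packet needs 4·t_tx to clear all hops; remaining 8 packets each add one t_tx.
Total = (4+9-1)·t_tx + 4·t_prop = 12·0.0241667 + 4·7.51174 = 30.3 ms.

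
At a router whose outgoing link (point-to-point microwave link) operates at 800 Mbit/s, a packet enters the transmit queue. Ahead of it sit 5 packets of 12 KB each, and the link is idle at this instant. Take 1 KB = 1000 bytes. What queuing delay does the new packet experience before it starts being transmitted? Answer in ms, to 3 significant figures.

0.600 ms

Each queued packet: L/R = 96000/800000000 = 0.12 ms.
5 queued → 0.6 ms.
Queuing delay = 0.600 ms.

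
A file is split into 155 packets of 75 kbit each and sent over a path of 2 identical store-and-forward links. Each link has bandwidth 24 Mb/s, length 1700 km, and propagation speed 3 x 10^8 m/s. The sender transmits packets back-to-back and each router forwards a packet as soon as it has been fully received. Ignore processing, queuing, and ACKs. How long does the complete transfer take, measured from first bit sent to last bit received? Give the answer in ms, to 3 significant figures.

Per-hop transmission t_tx = L/R = 75000/24000000 = 3.125 ms.
Per-hop propagation t_prop = 1700000/300000000 = 5.66667 ms.
Pipeline fill: first packet needs 2·t_tx to clear all hops; remaining 154 packets each add one t_tx.
Total = (2+155-1)·t_tx + 2·t_prop = 156·3.125 + 2·5.66667 = 499 ms.

499 ms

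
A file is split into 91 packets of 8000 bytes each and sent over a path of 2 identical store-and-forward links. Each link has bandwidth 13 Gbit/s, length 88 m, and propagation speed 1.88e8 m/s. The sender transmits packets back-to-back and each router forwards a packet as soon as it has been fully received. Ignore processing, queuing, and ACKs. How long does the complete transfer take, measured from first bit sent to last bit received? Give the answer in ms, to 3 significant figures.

Per-hop transmission t_tx = L/R = 64000/13000000000 = 0.00492308 ms.
Per-hop propagation t_prop = 88/188000000 = 0.000468085 ms.
Pipeline fill: first packet needs 2·t_tx to clear all hops; remaining 90 packets each add one t_tx.
Total = (2+91-1)·t_tx + 2·t_prop = 92·0.00492308 + 2·0.000468085 = 0.454 ms.

0.454 ms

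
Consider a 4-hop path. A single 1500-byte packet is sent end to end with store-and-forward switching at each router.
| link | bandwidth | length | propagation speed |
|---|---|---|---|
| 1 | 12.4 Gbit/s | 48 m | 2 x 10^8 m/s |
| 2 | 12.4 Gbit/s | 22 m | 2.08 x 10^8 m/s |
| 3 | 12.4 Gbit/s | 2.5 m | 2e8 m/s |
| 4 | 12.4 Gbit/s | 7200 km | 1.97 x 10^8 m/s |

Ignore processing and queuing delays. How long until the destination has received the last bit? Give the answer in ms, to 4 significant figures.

36.55 ms

L = 1500 × 8 = 12000 bits.
Transmission delay per hop = L/R = 12000/12400000000 = 0.000967742 ms; 4 hops → 0.00387097 ms.
Propagation delays (d/s per hop): 0.00024, 0.000105769, 1.25e-05, 36.5482 ms; sum = 36.5486 ms.
End-to-end = 36.55 ms.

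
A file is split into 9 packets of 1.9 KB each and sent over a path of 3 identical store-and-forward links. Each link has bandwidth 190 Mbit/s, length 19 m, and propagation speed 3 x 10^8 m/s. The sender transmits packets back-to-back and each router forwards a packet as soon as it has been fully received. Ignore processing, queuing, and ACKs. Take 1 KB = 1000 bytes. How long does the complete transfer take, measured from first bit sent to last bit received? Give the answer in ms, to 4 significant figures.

Per-hop transmission t_tx = L/R = 15200/190000000 = 0.08 ms.
Per-hop propagation t_prop = 19/300000000 = 6.33333e-05 ms.
Pipeline fill: first packet needs 3·t_tx to clear all hops; remaining 8 packets each add one t_tx.
Total = (3+9-1)·t_tx + 3·t_prop = 11·0.08 + 3·6.33333e-05 = 0.8802 ms.

0.8802 ms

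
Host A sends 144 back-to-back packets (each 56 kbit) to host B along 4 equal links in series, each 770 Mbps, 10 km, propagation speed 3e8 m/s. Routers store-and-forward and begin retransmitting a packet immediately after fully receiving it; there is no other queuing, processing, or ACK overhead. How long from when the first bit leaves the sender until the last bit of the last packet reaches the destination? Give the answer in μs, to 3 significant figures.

Per-hop transmission t_tx = L/R = 56000/770000000 = 72.7273 μs.
Per-hop propagation t_prop = 10000/300000000 = 33.3333 μs.
Pipeline fill: first packet needs 4·t_tx to clear all hops; remaining 143 packets each add one t_tx.
Total = (4+144-1)·t_tx + 4·t_prop = 147·72.7273 + 4·33.3333 = 10800 μs.

10800 μs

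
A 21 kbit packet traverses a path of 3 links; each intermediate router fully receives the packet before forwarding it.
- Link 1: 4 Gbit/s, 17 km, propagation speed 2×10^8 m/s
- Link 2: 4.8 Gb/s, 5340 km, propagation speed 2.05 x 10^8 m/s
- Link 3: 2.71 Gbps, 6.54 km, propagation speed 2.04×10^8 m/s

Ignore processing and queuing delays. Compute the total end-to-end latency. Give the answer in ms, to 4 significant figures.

L = 21000 bits.
Transmission delays (L/R per hop): 0.00525, 0.004375, 0.00774908 ms; sum = 0.0173741 ms.
Propagation delays (d/s per hop): 0.085, 26.0488, 0.0320588 ms; sum = 26.1658 ms.
End-to-end = 26.18 ms.

26.18 ms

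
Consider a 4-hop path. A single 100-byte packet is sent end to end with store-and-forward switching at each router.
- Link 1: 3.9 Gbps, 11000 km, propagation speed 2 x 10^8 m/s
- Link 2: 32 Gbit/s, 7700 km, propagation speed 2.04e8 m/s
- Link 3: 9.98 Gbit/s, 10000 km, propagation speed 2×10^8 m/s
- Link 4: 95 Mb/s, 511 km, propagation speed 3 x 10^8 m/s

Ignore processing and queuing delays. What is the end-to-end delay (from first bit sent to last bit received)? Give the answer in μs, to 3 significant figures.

L = 100 × 8 = 800 bits.
Transmission delays (L/R per hop): 0.205128, 0.025, 0.0801603, 8.42105 μs; sum = 8.73134 μs.
Propagation delays (d/s per hop): 55000, 37745.1, 50000, 1703.33 μs; sum = 144448 μs.
End-to-end = 144000 μs.

144000 μs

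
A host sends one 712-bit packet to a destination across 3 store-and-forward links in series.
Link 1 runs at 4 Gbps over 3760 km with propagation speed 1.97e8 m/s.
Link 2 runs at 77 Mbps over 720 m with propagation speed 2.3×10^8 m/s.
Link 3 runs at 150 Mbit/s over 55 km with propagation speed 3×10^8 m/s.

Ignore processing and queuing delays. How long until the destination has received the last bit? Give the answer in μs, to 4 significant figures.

Transmission delays (L/R per hop): 0.178, 9.24675, 4.74667 μs; sum = 14.1714 μs.
Propagation delays (d/s per hop): 19086.3, 3.13043, 183.333 μs; sum = 19272.8 μs.
End-to-end = 19290 μs.

19290 μs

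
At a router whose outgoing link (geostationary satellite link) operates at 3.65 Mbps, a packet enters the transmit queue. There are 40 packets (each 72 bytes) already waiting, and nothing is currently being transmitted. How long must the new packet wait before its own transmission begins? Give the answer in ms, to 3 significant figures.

6.31 ms

Each queued packet: L/R = 576/3650000 = 0.157808 ms.
40 queued → 6.31233 ms.
Queuing delay = 6.31 ms.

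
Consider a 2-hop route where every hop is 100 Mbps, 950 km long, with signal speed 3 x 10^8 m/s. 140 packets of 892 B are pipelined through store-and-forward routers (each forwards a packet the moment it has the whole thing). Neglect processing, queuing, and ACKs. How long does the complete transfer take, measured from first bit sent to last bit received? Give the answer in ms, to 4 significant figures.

Per-hop transmission t_tx = L/R = 7136/100000000 = 0.07136 ms.
Per-hop propagation t_prop = 950000/300000000 = 3.16667 ms.
Pipeline fill: first packet needs 2·t_tx to clear all hops; remaining 139 packets each add one t_tx.
Total = (2+140-1)·t_tx + 2·t_prop = 141·0.07136 + 2·3.16667 = 16.40 ms.

16.40 ms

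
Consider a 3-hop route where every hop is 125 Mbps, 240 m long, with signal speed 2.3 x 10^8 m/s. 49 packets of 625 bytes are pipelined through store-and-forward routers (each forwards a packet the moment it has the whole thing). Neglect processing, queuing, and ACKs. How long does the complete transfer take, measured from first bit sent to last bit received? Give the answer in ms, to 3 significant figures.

Per-hop transmission t_tx = L/R = 5000/125000000 = 0.04 ms.
Per-hop propagation t_prop = 240/2.3e+08 = 0.00104348 ms.
Pipeline fill: first packet needs 3·t_tx to clear all hops; remaining 48 packets each add one t_tx.
Total = (3+49-1)·t_tx + 3·t_prop = 51·0.04 + 3·0.00104348 = 2.04 ms.

2.04 ms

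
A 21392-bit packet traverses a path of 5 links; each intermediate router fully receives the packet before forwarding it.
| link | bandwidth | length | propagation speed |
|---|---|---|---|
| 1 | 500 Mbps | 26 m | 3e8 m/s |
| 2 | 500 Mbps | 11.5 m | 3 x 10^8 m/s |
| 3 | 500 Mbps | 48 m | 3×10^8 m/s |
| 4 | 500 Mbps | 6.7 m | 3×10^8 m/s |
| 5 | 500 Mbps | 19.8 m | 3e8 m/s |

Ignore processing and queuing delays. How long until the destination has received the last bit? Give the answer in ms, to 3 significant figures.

Transmission delay per hop = L/R = 21392/500000000 = 0.042784 ms; 5 hops → 0.21392 ms.
Propagation delays (d/s per hop): 8.66667e-05, 3.83333e-05, 0.00016, 2.23333e-05, 6.6e-05 ms; sum = 0.000373333 ms.
End-to-end = 0.214 ms.

0.214 ms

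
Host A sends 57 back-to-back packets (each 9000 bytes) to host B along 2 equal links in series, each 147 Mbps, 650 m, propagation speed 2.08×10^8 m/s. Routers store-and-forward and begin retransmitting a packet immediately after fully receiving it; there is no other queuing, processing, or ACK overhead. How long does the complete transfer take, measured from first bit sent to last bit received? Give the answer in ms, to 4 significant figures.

28.41 ms

Per-hop transmission t_tx = L/R = 72000/147000000 = 0.489796 ms.
Per-hop propagation t_prop = 650/208000000 = 0.003125 ms.
Pipeline fill: first packet needs 2·t_tx to clear all hops; remaining 56 packets each add one t_tx.
Total = (2+57-1)·t_tx + 2·t_prop = 58·0.489796 + 2·0.003125 = 28.41 ms.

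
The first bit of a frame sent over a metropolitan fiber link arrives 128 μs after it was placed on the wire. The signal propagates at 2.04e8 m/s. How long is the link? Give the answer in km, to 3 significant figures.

26.1 km

d = s × t_prop = 204000000 × 0.000128 = 26.1 km.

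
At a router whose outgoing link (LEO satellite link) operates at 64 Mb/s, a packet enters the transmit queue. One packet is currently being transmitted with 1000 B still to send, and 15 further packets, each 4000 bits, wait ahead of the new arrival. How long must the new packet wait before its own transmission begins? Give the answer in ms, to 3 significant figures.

Each queued packet: L/R = 4000/64000000 = 0.0625 ms.
15 queued → 0.9375 ms.
Plus remaining 8000 bits of current packet: 0.125 ms.
Queuing delay = 1.06 ms.

1.06 ms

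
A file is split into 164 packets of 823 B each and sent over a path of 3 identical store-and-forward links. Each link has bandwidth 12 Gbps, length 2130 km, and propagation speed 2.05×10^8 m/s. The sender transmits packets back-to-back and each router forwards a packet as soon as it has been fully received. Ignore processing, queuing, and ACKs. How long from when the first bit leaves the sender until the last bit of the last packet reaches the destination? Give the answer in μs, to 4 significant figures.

Per-hop transmission t_tx = L/R = 6584/12000000000 = 0.548667 μs.
Per-hop propagation t_prop = 2130000/2.05e+08 = 10390.2 μs.
Pipeline fill: first packet needs 3·t_tx to clear all hops; remaining 163 packets each add one t_tx.
Total = (3+164-1)·t_tx + 3·t_prop = 166·0.548667 + 3·10390.2 = 31260 μs.

31260 μs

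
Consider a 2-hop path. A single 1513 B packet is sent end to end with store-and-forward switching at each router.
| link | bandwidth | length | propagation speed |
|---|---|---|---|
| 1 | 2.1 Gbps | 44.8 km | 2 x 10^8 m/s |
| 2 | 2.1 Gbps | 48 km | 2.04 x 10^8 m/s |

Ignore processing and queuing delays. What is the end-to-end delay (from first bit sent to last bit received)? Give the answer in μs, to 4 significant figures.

470.8 μs

L = 1513 × 8 = 12104 bits.
Transmission delay per hop = L/R = 12104/2100000000 = 5.76381 μs; 2 hops → 11.5276 μs.
Propagation delays (d/s per hop): 224, 235.294 μs; sum = 459.294 μs.
End-to-end = 470.8 μs.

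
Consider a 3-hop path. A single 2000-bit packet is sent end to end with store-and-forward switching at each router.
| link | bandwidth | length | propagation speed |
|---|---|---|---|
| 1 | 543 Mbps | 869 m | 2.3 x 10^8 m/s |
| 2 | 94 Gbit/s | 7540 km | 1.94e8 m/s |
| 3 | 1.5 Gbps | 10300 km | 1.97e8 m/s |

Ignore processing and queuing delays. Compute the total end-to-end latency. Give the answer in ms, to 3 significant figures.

91.2 ms

Transmission delays (L/R per hop): 0.00368324, 2.12766e-05, 0.00133333 ms; sum = 0.00503785 ms.
Propagation delays (d/s per hop): 0.00377826, 38.866, 52.2843 ms; sum = 91.154 ms.
End-to-end = 91.2 ms.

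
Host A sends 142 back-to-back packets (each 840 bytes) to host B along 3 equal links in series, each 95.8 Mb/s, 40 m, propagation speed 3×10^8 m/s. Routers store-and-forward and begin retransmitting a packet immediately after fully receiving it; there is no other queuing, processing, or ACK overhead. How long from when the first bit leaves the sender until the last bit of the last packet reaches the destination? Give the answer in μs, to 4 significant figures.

Per-hop transmission t_tx = L/R = 6720/95800000 = 70.1461 μs.
Per-hop propagation t_prop = 40/300000000 = 0.133333 μs.
Pipeline fill: first packet needs 3·t_tx to clear all hops; remaining 141 packets each add one t_tx.
Total = (3+142-1)·t_tx + 3·t_prop = 144·70.1461 + 3·0.133333 = 10100 μs.

10100 μs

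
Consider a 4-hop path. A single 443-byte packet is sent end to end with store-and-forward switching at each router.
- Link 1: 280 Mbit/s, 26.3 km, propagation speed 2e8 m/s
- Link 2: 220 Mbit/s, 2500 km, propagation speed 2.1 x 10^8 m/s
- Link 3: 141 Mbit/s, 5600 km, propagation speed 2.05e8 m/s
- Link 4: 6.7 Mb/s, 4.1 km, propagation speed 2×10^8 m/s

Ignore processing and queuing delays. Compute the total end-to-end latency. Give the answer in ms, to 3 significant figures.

L = 443 × 8 = 3544 bits.
Transmission delays (L/R per hop): 0.0126571, 0.0161091, 0.0251348, 0.528955 ms; sum = 0.582856 ms.
Propagation delays (d/s per hop): 0.1315, 11.9048, 27.3171, 0.0205 ms; sum = 39.3738 ms.
End-to-end = 40.0 ms.

40.0 ms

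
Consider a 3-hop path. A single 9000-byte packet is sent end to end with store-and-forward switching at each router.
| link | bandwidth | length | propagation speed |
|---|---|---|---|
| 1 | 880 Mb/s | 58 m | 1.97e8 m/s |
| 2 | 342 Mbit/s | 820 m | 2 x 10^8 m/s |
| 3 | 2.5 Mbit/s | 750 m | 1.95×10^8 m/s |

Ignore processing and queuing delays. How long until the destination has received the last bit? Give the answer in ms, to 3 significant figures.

29.1 ms

L = 9000 × 8 = 72000 bits.
Transmission delays (L/R per hop): 0.0818182, 0.210526, 28.8 ms; sum = 29.0923 ms.
Propagation delays (d/s per hop): 0.000294416, 0.0041, 0.00384615 ms; sum = 0.00824057 ms.
End-to-end = 29.1 ms.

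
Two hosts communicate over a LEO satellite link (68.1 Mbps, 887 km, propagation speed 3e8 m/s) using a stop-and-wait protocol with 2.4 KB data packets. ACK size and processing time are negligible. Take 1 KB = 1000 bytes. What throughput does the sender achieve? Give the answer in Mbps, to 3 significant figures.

t_tx = L/R = 19200/68100000 = 0.000281938 s.
t_prop = 887000/300000000 = 0.00295667 s; RTT = 0.00591333 s.
Cycle = t_tx + RTT = 0.00619527 s.
Throughput = L / cycle = 19200 / 0.00619527 = 3.10 Mbps.

3.10 Mbps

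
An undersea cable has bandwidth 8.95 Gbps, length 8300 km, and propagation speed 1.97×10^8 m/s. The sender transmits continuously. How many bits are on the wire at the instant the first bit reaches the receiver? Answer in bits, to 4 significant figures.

377100000 bits

Propagation delay = 8300000 / 197000000 = 0.042132 s.
BDP = R × t_prop = 8950000000 × 0.042132 = 377081000 bits.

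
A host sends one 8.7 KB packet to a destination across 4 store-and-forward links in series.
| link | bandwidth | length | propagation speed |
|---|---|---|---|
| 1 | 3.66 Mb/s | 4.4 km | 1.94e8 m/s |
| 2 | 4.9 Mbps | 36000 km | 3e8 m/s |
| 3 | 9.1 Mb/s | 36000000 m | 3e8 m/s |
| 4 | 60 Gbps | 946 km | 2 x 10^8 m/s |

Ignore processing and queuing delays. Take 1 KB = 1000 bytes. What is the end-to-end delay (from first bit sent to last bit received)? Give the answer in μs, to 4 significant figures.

285600 μs

L = 69600 bits.
Transmission delays (L/R per hop): 19016.4, 14204.1, 7648.35, 1.16 μs; sum = 40870 μs.
Propagation delays (d/s per hop): 22.6804, 120000, 120000, 4730 μs; sum = 244753 μs.
End-to-end = 285600 μs.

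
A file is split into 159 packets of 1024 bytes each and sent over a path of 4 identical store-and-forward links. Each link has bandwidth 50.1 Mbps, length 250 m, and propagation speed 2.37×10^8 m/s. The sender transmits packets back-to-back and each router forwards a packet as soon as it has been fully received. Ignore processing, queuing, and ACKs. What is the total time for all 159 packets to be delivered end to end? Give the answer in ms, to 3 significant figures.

26.5 ms

Per-hop transmission t_tx = L/R = 8192/50100000 = 0.163513 ms.
Per-hop propagation t_prop = 250/237000000 = 0.00105485 ms.
Pipeline fill: first packet needs 4·t_tx to clear all hops; remaining 158 packets each add one t_tx.
Total = (4+159-1)·t_tx + 4·t_prop = 162·0.163513 + 4·0.00105485 = 26.5 ms.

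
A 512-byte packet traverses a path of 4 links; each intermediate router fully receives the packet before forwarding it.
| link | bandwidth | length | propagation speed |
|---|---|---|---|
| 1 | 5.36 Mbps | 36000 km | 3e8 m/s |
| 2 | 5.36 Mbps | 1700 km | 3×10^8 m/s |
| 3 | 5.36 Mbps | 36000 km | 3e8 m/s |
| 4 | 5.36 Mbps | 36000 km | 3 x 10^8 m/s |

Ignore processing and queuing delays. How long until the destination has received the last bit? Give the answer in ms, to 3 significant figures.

369 ms

L = 512 × 8 = 4096 bits.
Transmission delay per hop = L/R = 4096/5360000 = 0.764179 ms; 4 hops → 3.05672 ms.
Propagation delays (d/s per hop): 120, 5.66667, 120, 120 ms; sum = 365.667 ms.
End-to-end = 369 ms.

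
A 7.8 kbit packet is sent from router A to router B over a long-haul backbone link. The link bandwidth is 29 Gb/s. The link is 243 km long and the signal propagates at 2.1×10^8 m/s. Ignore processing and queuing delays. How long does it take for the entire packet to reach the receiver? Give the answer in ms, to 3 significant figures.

1.16 ms

L = 7800 bits.
Transmission delay = L/R = 7800 / 29000000000 = 0.000268966 ms.
Propagation delay = d/s = 243000 m / 210000000 m/s = 1.15714 ms.
Total = 1.16 ms.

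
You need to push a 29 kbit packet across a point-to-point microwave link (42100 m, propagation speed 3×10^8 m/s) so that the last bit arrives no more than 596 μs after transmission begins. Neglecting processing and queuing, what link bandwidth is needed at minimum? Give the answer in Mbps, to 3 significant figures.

63.6 Mbps

Propagation delay = 42100 / 300000000 = 140.333 μs.
Transmission budget = 596 − 140.333 = 455.667 μs.
R ≥ L / t_tx = 29000 bits / 0.000455667 s = 63.6 Mbps.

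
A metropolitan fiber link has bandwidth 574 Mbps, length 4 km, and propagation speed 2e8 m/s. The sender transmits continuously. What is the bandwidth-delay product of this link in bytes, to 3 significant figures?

1440 bytes

Propagation delay = 4000 / 200000000 = 2e-05 s.
BDP = R × t_prop = 574000000 × 2e-05 = 11480 bits.
In bytes: 11480/8 = 1440 bytes.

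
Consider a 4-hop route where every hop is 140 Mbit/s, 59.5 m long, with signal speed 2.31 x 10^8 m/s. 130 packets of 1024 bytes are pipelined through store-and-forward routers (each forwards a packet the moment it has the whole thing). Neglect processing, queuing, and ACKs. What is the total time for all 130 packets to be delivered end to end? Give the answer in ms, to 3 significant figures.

7.78 ms

Per-hop transmission t_tx = L/R = 8192/140000000 = 0.0585143 ms.
Per-hop propagation t_prop = 59.5/231000000 = 0.000257576 ms.
Pipeline fill: first packet needs 4·t_tx to clear all hops; remaining 129 packets each add one t_tx.
Total = (4+130-1)·t_tx + 4·t_prop = 133·0.0585143 + 4·0.000257576 = 7.78 ms.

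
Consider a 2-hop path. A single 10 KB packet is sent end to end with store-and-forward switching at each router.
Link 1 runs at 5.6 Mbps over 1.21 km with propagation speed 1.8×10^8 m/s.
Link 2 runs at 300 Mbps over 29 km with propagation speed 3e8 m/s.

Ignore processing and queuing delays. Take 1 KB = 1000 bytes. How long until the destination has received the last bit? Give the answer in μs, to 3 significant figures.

L = 80000 bits.
Transmission delays (L/R per hop): 14285.7, 266.667 μs; sum = 14552.4 μs.
Propagation delays (d/s per hop): 6.72222, 96.6667 μs; sum = 103.389 μs.
End-to-end = 14700 μs.

14700 μs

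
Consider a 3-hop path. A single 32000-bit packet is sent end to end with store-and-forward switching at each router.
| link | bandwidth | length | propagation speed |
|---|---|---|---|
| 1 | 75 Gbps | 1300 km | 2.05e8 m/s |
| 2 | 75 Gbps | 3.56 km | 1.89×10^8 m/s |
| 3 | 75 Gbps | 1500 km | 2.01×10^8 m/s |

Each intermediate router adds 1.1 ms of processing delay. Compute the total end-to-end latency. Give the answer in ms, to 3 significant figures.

Transmission delay per hop = L/R = 32000/75000000000 = 0.000426667 ms; 3 hops → 0.00128 ms.
Propagation delays (d/s per hop): 6.34146, 0.018836, 7.46269 ms; sum = 13.823 ms.
Processing at 2 router(s): 2 × 1.1 ms = 2.2 ms.
End-to-end = 16.0 ms.

16.0 ms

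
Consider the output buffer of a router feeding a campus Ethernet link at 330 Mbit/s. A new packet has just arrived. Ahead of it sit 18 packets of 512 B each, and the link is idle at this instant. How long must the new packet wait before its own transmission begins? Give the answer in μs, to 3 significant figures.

223 μs

Each queued packet: L/R = 4096/330000000 = 12.4121 μs.
18 queued → 223.418 μs.
Queuing delay = 223 μs.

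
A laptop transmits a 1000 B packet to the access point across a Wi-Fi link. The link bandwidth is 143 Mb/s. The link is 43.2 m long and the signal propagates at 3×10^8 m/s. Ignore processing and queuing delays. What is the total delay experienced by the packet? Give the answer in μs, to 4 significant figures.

56.09 μs

L = 1000 × 8 = 8000 bits.
Transmission delay = L/R = 8000 / 143000000 = 55.9441 μs.
Propagation delay = d/s = 43.2 m / 300000000 m/s = 0.144 μs.
Total = 56.09 μs.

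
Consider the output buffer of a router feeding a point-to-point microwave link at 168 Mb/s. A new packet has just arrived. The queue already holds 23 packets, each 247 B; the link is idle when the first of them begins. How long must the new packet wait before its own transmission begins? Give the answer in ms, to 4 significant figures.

Each queued packet: L/R = 1976/168000000 = 0.0117619 ms.
23 queued → 0.270524 ms.
Queuing delay = 0.2705 ms.

0.2705 ms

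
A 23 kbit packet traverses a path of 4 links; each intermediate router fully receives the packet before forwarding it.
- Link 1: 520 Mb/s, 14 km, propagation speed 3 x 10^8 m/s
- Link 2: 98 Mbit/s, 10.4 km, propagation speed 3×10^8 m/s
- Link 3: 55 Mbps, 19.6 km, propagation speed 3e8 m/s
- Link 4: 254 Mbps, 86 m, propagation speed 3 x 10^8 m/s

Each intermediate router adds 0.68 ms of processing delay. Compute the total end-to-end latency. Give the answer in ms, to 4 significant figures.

2.975 ms

L = 23000 bits.
Transmission delays (L/R per hop): 0.0442308, 0.234694, 0.418182, 0.0905512 ms; sum = 0.787658 ms.
Propagation delays (d/s per hop): 0.0466667, 0.0346667, 0.0653333, 0.000286667 ms; sum = 0.146953 ms.
Processing at 3 router(s): 3 × 0.68 ms = 2.04 ms.
End-to-end = 2.975 ms.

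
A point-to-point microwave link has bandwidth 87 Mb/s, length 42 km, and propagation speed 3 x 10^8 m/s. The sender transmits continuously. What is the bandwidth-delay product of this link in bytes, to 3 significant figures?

1520 bytes

Propagation delay = 42000 / 300000000 = 0.00014 s.
BDP = R × t_prop = 87000000 × 0.00014 = 12180 bits.
In bytes: 12180/8 = 1520 bytes.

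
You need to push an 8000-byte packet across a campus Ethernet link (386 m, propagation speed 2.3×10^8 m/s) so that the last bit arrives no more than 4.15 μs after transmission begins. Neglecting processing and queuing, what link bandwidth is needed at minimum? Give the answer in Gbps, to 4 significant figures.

L = 64000 bits.
Propagation delay = 386 / 2.3e+08 = 1.67826 μs.
Transmission budget = 4.15 − 1.67826 = 2.47174 μs.
R ≥ L / t_tx = 64000 bits / 2.47174e-06 s = 25.89 Gbps.

25.89 Gbps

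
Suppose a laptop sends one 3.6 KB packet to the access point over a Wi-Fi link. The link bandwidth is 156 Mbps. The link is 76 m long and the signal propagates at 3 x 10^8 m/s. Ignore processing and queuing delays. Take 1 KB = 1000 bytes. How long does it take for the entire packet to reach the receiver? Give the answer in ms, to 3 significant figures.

L = 28800 bits.
Transmission delay = L/R = 28800 / 156000000 = 0.184615 ms.
Propagation delay = d/s = 76 m / 300000000 m/s = 0.000253333 ms.
Total = 0.185 ms.

0.185 ms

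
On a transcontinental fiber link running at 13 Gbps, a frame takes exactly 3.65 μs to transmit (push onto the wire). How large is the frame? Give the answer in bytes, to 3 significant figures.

L = R × t_tx = 13000000000 b/s × 3.65e-06 s = 47450 bits.
In bytes: 47450 / 8 = 5930 bytes.

5930 bytes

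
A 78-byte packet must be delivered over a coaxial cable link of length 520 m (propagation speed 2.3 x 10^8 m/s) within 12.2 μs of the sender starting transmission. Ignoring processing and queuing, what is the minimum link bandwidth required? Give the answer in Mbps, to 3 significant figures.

L = 624 bits.
Propagation delay = 520 / 2.3e+08 = 2.26087 μs.
Transmission budget = 12.2 − 2.26087 = 9.93913 μs.
R ≥ L / t_tx = 624 bits / 9.93913e-06 s = 62.8 Mbps.

62.8 Mbps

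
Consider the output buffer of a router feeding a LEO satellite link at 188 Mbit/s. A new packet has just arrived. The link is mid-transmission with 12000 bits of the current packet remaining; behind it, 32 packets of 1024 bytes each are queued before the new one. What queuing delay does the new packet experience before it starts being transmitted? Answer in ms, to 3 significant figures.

1.46 ms

Each queued packet: L/R = 8192/188000000 = 0.0435745 ms.
32 queued → 1.39438 ms.
Plus remaining 12000 bits of current packet: 0.0638298 ms.
Queuing delay = 1.46 ms.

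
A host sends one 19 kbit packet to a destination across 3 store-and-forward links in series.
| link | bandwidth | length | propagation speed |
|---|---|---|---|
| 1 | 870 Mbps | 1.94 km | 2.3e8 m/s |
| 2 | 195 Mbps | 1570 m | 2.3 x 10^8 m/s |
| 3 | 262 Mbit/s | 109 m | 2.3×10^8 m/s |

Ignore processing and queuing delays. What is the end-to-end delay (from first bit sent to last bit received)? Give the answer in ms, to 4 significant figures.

L = 19000 bits.
Transmission delays (L/R per hop): 0.0218391, 0.0974359, 0.0725191 ms; sum = 0.191794 ms.
Propagation delays (d/s per hop): 0.00843478, 0.00682609, 0.000473913 ms; sum = 0.0157348 ms.
End-to-end = 0.2075 ms.

0.2075 ms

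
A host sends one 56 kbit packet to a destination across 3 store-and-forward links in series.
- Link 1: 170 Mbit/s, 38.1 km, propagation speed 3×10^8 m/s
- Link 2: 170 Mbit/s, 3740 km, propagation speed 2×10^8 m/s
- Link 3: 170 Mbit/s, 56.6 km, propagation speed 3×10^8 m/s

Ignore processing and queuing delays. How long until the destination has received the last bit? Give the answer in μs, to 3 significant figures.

L = 56000 bits.
Transmission delay per hop = L/R = 56000/170000000 = 329.412 μs; 3 hops → 988.235 μs.
Propagation delays (d/s per hop): 127, 18700, 188.667 μs; sum = 19015.7 μs.
End-to-end = 20000 μs.

20000 μs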